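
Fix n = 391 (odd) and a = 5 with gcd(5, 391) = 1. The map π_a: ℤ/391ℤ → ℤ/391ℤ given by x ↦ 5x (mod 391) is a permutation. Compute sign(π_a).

+1

Start at x=385: 385 → 361 → 241 → 32 → 160 → 18 → 90 → … (one orbit).
Decompose π into cycles: lengths [176, 176, 22, 16, 1] (5 cycles, including the fixed point 0).
sign(π) = (−1)^{n − #cycles} = (−1)^{391−5} = (−1)^386 = +1.
Check: (5/391) = +1 by Zolotarev.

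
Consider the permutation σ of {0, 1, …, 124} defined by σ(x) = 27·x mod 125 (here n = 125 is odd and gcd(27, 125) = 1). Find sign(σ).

-1

Trace 19: π^k(19) = [19, 13, 101, 102, 4, 108, 41] for k=0..6.
π_27 has 4 disjoint cycles with lengths [100, 20, 4, 1] on {0,…,124}.
125 − 4 = 121 transpositions; sign(π) = (−1)^121 = -1.
Zolotarev: (27|125) = -1, matching the cycle-count sign.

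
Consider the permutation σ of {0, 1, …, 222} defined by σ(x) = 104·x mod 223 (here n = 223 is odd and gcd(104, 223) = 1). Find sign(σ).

-1

Trace 191: π^k(191) = [191, 17, 207, 120, 215, 60, 219] for k=0..6.
The orbit structure of x ↦ 104x mod 223: 4 orbits of sizes [74, 74, 74, 1].
n − c = 223 − 4 = 219; sign = (−1)^219 = -1.
The Jacobi symbol (104|223) = -1 (Zolotarev) agrees.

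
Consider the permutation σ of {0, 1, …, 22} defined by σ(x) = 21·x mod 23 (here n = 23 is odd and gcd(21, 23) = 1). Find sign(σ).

Trace 17: π^k(17) = [17, 12, 22, 2, 19, 8, 7] for k=0..6.
Cycle type of π: 22 + 1; total 2 cycles.
23 − 2 = 21 transpositions; sign(π) = (−1)^21 = -1.
(21|23)_J = -1 (Zolotarev's lemma cross-check).

-1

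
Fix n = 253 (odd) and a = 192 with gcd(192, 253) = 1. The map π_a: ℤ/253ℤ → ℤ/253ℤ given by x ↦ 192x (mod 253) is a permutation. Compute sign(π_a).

Trace 12: π^k(12) = [12, 27, 124, 26, 185, 100, 225] for k=0..6.
The orbit structure of x ↦ 192x mod 253: 9 orbits of sizes [55, 55, 55, 55, 11, 11, 5, 5, 1].
n − c = 253 − 9 = 244; sign = (−1)^244 = +1.
Check: (192/253) = +1 by Zolotarev.

+1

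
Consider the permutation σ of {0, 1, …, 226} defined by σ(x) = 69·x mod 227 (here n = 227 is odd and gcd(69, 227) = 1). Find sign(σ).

+1

Start at x=34: 34 → 76 → 23 → 225 → 89 → 12 → 147 → … (one orbit).
Decompose π into cycles: lengths [113, 113, 1] (3 cycles, including the fixed point 0).
n − c = 227 − 3 = 224; sign = (−1)^224 = +1.
Check: (69/227) = +1 by Zolotarev.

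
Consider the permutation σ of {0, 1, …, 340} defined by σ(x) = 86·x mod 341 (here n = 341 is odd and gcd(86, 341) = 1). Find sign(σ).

Orbit of 15 under x↦86x: [15, 267, 115, 1, 86, 235, 91]… (length divides ord_341(86)).
Cycle type of π: 30×11 + 5×2 + 1; total 14 cycles.
Σ(ℓ_i−1) = 341−14 = 327; sign = (−1)^327 = -1.
The Jacobi symbol (86|341) = -1 (Zolotarev) agrees.

-1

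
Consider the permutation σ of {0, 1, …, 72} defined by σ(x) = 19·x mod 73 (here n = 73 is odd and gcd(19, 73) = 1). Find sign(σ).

Start at x=4: 4 → 3 → 57 → 61 → 64 → 48 → 36 → … (one orbit).
Cycle lengths of π_19 on ℤ/73ℤ: [36, 36, 1]; 3 cycles in total.
3 cycles on 73: each ℓ→(−1)^(ℓ−1), product (−1)^70 = +1.
(19|73)_J = +1 (Zolotarev's lemma cross-check).

+1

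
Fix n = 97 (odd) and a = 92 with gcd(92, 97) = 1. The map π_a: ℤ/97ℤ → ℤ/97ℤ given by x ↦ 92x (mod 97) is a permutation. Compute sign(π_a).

-1

Trace 86: π^k(86) = [86, 55, 16, 17, 12, 37, 9] for k=0..6.
2 cycles of lengths [96, 1].
With 2 cycles on 97 points, sign = (−1)^{97−2} = -1.
Via Zolotarev, sign(π_{92}) = (92|97) = -1.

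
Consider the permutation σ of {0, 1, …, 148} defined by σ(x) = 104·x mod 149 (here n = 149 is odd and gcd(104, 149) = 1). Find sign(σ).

Orbit of 19 under x↦104x: [19, 39, 33, 5, 73, 142, 17]… (length divides ord_149(104)).
The orbit structure of x ↦ 104x mod 149: 5 orbits of sizes [37, 37, 37, 37, 1].
sign(π) = (−1)^{n − #cycles} = (−1)^{149−5} = (−1)^144 = +1.
The Jacobi symbol (104|149) = +1 (Zolotarev) agrees.

+1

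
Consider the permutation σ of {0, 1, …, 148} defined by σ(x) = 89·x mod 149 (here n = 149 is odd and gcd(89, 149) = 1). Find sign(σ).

-1

Orbit of 65 under x↦89x: [65, 123, 70, 121, 41, 73, 90]… (length divides ord_149(89)).
Decompose π into cycles: lengths [148, 1] (2 cycles, including the fixed point 0).
n − c = 149 − 2 = 147; sign = (−1)^147 = -1.
Check: (89/149) = -1 by Zolotarev.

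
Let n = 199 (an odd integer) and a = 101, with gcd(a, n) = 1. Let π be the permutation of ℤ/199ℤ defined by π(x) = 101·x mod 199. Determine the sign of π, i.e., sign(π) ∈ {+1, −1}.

-1

Trace 67: π^k(67) = [67, 1, 101, 52, 78, 117, 76] for k=0..6.
π_101 has 4 disjoint cycles with lengths [66, 66, 66, 1] on {0,…,198}.
Σ(ℓ_i−1) = 199−4 = 195; sign = (−1)^195 = -1.
The Jacobi symbol (101|199) = -1 (Zolotarev) agrees.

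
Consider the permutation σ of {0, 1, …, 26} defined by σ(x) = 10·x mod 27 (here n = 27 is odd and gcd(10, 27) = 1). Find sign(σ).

+1

Trace 19: π^k(19) = [19, 1, 10] for k=0..2.
Decompose π into cycles: lengths [3, 3, 3, 3, 3, 3, 1, 1, 1, 1, 1, 1, 1, 1, 1] (15 cycles, including the fixed point 0).
n − c = 27 − 15 = 12; sign = (−1)^12 = +1.
The Jacobi symbol (10|27) = +1 (Zolotarev) agrees.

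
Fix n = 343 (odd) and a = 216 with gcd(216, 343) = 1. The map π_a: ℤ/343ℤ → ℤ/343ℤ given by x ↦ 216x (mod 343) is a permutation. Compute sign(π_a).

Orbit of 34 under x↦216x: [34, 141, 272, 99, 118, 106, 258]… (length divides ord_343(216)).
10 cycles of lengths [98, 98, 98, 14, 14, 14, 2, 2, 2, 1].
Σ(ℓ_i−1) = 343−10 = 333; sign = (−1)^333 = -1.
The Jacobi symbol (216|343) = -1 (Zolotarev) agrees.

-1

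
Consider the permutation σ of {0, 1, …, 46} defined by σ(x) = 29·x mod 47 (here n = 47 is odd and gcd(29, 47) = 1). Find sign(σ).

Trace 29: π^k(29) = [29, 42, 43, 25, 20, 16, 41] for k=0..6.
2 cycles of lengths [46, 1].
sign(π) = (−1)^{n − #cycles} = (−1)^{47−2} = (−1)^45 = -1.
Check: (29/47) = -1 by Zolotarev.

-1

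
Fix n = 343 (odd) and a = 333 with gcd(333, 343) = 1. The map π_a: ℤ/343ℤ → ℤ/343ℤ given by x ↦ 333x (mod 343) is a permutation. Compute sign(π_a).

Trace 319: π^k(319) = [319, 240, 1, 333, 100, 29, 53] for k=0..6.
Decompose π into cycles: lengths [147, 147, 21, 21, 3, 3, 1] (7 cycles, including the fixed point 0).
With 7 cycles on 343 points, sign = (−1)^{343−7} = +1.
(333|343)_J = +1 (Zolotarev's lemma cross-check).

+1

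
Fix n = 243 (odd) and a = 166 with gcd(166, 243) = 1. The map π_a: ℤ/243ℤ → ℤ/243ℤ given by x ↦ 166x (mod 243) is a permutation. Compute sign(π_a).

+1

Orbit of 226 under x↦166x: [226, 94, 52, 127, 184, 169, 109]… (length divides ord_243(166)).
Decompose π into cycles: lengths [81, 81, 27, 27, 9, 9, 3, 3, 1, 1, 1] (11 cycles, including the fixed point 0).
With 11 cycles on 243 points, sign = (−1)^{243−11} = +1.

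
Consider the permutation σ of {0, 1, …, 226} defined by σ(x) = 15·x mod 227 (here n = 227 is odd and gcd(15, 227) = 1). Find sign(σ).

-1

Start at x=208: 208 → 169 → 38 → 116 → 151 → 222 → 152 → … (one orbit).
Decompose π into cycles: lengths [226, 1] (2 cycles, including the fixed point 0).
With 2 cycles on 227 points, sign = (−1)^{227−2} = -1.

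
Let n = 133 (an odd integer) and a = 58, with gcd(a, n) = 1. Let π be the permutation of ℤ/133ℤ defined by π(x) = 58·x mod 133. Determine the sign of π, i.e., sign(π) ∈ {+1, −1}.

Start at x=58: 58 → 39 → 1 → 58 (one orbit).
Decompose π into cycles: lengths [3, 3, 3, 3, 3, 3, 3, 3, 3, 3, 3, 3, 3, 3, 3, 3, 3, 3, 3, 3, 3, 3, 3, 3, 3, 3, 3, 3, 3, 3, 3, 3, 3, 3, 3, 3, 3, 3, 1, 1, 1, 1, 1, 1, 1, 1, 1, 1, 1, 1, 1, 1, 1, 1, 1, 1, 1] (57 cycles, including the fixed point 0).
133 − 57 = 76 transpositions; sign(π) = (−1)^76 = +1.

+1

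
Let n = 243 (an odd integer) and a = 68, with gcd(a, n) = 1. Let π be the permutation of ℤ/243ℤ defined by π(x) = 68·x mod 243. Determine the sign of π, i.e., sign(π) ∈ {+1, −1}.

-1

Trace 79: π^k(79) = [79, 26, 67, 182, 226, 59, 124] for k=0..6.
π_68 has 6 disjoint cycles with lengths [162, 54, 18, 6, 2, 1] on {0,…,242}.
Σ(ℓ_i−1) = 243−6 = 237; sign = (−1)^237 = -1.
(68|243)_J = -1 (Zolotarev's lemma cross-check).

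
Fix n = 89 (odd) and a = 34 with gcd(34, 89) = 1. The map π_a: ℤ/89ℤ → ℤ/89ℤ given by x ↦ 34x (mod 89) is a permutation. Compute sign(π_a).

Orbit of 55 under x↦34x: [55, 1, 34, 88]… (length divides ord_89(34)).
Cycle type of π: 4×22 + 1; total 23 cycles.
Σ(ℓ_i−1) = 89−23 = 66; sign = (−1)^66 = +1.

+1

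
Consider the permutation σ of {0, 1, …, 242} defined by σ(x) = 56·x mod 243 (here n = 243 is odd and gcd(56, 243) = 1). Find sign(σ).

-1

Trace 85: π^k(85) = [85, 143, 232, 113, 10, 74, 13] for k=0..6.
Decompose π into cycles: lengths [162, 54, 18, 6, 2, 1] (6 cycles, including the fixed point 0).
6 cycles on 243: each ℓ→(−1)^(ℓ−1), product (−1)^237 = -1.
Via Zolotarev, sign(π_{56}) = (56|243) = -1.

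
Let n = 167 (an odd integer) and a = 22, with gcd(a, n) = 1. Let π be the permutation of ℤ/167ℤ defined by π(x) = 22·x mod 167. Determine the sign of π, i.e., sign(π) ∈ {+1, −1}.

+1

Orbit of 147 under x↦22x: [147, 61, 6, 132, 65, 94, 64]… (length divides ord_167(22)).
Cycle lengths of π_22 on ℤ/167ℤ: [83, 83, 1]; 3 cycles in total.
167 − 3 = 164 transpositions; sign(π) = (−1)^164 = +1.
Via Zolotarev, sign(π_{22}) = (22|167) = +1.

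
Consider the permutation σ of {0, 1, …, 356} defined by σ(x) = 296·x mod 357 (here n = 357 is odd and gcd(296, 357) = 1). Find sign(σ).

+1

Orbit of 113 under x↦296x: [113, 247, 284, 169, 44, 172, 218]… (length divides ord_357(296)).
π_296 has 15 disjoint cycles with lengths [48, 48, 48, 48, 48, 48, 16, 16, 16, 6, 6, 3, 3, 2, 1] on {0,…,356}.
357 − 15 = 342 transpositions; sign(π) = (−1)^342 = +1.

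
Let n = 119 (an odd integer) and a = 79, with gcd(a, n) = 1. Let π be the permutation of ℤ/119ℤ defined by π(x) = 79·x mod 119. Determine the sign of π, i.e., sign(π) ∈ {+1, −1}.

-1

Start at x=79: 79 → 53 → 22 → 72 → 95 → 8 → 37 → … (one orbit).
π_79 has 6 disjoint cycles with lengths [48, 48, 16, 3, 3, 1] on {0,…,118}.
119 − 6 = 113 transpositions; sign(π) = (−1)^113 = -1.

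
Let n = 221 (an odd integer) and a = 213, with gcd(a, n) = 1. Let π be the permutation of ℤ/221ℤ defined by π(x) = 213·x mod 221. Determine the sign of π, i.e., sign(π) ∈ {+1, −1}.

-1

Orbit of 151 under x↦213x: [151, 118, 161, 38, 138, 1, 213]… (length divides ord_221(213)).
π_213 has 30 disjoint cycles with lengths [8, 8, 8, 8, 8, 8, 8, 8, 8, 8, 8, 8, 8, 8, 8, 8, 8, 8, 8, 8, 8, 8, 8, 8, 8, 8, 4, 4, 4, 1] on {0,…,220}.
30 cycles on 221: each ℓ→(−1)^(ℓ−1), product (−1)^191 = -1.
Zolotarev: (213|221) = -1, matching the cycle-count sign.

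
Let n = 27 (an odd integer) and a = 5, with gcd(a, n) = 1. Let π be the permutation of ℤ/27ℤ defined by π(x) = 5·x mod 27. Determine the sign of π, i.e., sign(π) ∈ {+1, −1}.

Trace 26: π^k(26) = [26, 22, 2, 10, 23, 7, 8] for k=0..6.
The orbit structure of x ↦ 5x mod 27: 4 orbits of sizes [18, 6, 2, 1].
n − c = 27 − 4 = 23; sign = (−1)^23 = -1.
The Jacobi symbol (5|27) = -1 (Zolotarev) agrees.

-1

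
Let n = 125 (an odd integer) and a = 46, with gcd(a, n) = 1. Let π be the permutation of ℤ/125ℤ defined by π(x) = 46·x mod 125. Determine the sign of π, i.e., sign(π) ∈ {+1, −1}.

Orbit of 111 under x↦46x: [111, 106, 1, 46, 116, 86, 81]… (length divides ord_125(46)).
The orbit structure of x ↦ 46x mod 125: 13 orbits of sizes [25, 25, 25, 25, 5, 5, 5, 5, 1, 1, 1, 1, 1].
n − c = 125 − 13 = 112; sign = (−1)^112 = +1.
Zolotarev: (46|125) = +1, matching the cycle-count sign.

+1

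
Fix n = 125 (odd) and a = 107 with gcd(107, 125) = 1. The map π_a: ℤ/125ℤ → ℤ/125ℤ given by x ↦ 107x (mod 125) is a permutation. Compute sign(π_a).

-1

Start at x=107: 107 → 74 → 43 → 101 → 57 → 99 → 93 → … (one orbit).
Decompose π into cycles: lengths [20, 20, 20, 20, 20, 4, 4, 4, 4, 4, 4, 1] (12 cycles, including the fixed point 0).
With 12 cycles on 125 points, sign = (−1)^{125−12} = -1.
Via Zolotarev, sign(π_{107}) = (107|125) = -1.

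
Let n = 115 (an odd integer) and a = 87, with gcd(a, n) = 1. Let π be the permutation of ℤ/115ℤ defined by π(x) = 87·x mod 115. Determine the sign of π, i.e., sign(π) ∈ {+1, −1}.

Start at x=1: 1 → 87 → 94 → 13 → 96 → 72 → 54 → … (one orbit).
The orbit structure of x ↦ 87x mod 115: 6 orbits of sizes [44, 44, 11, 11, 4, 1].
115 − 6 = 109 transpositions; sign(π) = (−1)^109 = -1.
(87|115)_J = -1 (Zolotarev's lemma cross-check).

-1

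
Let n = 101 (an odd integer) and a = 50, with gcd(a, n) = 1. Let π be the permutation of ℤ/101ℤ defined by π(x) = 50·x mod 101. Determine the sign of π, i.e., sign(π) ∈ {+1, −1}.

-1

Trace 52: π^k(52) = [52, 75, 13, 44, 79, 11, 45] for k=0..6.
π_50 has 2 disjoint cycles with lengths [100, 1] on {0,…,100}.
With 2 cycles on 101 points, sign = (−1)^{101−2} = -1.
Zolotarev: (50|101) = -1, matching the cycle-count sign.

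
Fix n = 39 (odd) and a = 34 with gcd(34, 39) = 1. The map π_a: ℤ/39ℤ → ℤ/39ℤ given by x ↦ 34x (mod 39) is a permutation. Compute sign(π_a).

-1

Trace 1: π^k(1) = [1, 34, 25, 31] for k=0..3.
π_34 has 12 disjoint cycles with lengths [4, 4, 4, 4, 4, 4, 4, 4, 4, 1, 1, 1] on {0,…,38}.
n − c = 39 − 12 = 27; sign = (−1)^27 = -1.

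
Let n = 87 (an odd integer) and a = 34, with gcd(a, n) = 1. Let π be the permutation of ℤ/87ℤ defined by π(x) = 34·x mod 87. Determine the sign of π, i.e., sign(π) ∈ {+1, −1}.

Start at x=22: 22 → 52 → 28 → 82 → 4 → 49 → 13 → … (one orbit).
The orbit structure of x ↦ 34x mod 87: 9 orbits of sizes [14, 14, 14, 14, 14, 14, 1, 1, 1].
sign(π) = (−1)^{n − #cycles} = (−1)^{87−9} = (−1)^78 = +1.
Via Zolotarev, sign(π_{34}) = (34|87) = +1.

+1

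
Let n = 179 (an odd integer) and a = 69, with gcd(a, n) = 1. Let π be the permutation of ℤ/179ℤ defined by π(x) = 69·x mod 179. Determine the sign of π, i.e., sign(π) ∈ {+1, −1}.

-1

Trace 101: π^k(101) = [101, 167, 67, 148, 9, 84, 68] for k=0..6.
Decompose π into cycles: lengths [178, 1] (2 cycles, including the fixed point 0).
sign(π) = (−1)^{n − #cycles} = (−1)^{179−2} = (−1)^177 = -1.
Zolotarev: (69|179) = -1, matching the cycle-count sign.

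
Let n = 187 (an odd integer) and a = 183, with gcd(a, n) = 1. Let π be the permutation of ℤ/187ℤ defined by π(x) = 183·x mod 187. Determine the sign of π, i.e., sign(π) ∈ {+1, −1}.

Orbit of 72 under x↦183x: [72, 86, 30, 67, 106, 137, 13]… (length divides ord_187(183)).
Cycle type of π: 20×8 + 10 + 4×4 + 1; total 14 cycles.
n − c = 187 − 14 = 173; sign = (−1)^173 = -1.
(183|187)_J = -1 (Zolotarev's lemma cross-check).

-1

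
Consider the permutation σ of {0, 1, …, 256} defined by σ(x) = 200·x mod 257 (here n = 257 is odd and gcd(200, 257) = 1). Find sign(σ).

Trace 207: π^k(207) = [207, 23, 231, 197, 79, 123, 185] for k=0..6.
Cycle lengths of π_200 on ℤ/257ℤ: [128, 128, 1]; 3 cycles in total.
With 3 cycles on 257 points, sign = (−1)^{257−3} = +1.

+1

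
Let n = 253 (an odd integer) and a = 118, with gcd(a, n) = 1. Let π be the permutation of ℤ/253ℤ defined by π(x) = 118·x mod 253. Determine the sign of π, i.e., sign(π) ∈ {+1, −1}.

Orbit of 236 under x↦118x: [236, 18, 100, 162, 141, 193, 4]… (length divides ord_253(118)).
Decompose π into cycles: lengths [110, 110, 11, 11, 10, 1] (6 cycles, including the fixed point 0).
sign(π) = (−1)^{n − #cycles} = (−1)^{253−6} = (−1)^247 = -1.
(118|253)_J = -1 (Zolotarev's lemma cross-check).

-1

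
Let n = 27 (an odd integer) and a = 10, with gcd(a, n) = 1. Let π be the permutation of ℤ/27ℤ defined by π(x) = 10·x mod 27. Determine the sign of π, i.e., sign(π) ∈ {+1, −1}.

+1

Start at x=10: 10 → 19 → 1 → 10 (one orbit).
π_10 has 15 disjoint cycles with lengths [3, 3, 3, 3, 3, 3, 1, 1, 1, 1, 1, 1, 1, 1, 1] on {0,…,26}.
15 cycles on 27: each ℓ→(−1)^(ℓ−1), product (−1)^12 = +1.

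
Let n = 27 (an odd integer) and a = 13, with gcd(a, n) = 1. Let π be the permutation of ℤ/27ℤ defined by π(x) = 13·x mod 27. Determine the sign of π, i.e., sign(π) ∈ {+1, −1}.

+1

Orbit of 4 under x↦13x: [4, 25, 1, 13, 7, 10, 22]… (length divides ord_27(13)).
Decompose π into cycles: lengths [9, 9, 3, 3, 1, 1, 1] (7 cycles, including the fixed point 0).
27 − 7 = 20 transpositions; sign(π) = (−1)^20 = +1.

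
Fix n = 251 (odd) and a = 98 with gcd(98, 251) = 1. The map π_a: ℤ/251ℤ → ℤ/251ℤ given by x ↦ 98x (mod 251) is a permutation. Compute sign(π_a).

-1

Start at x=164: 164 → 8 → 31 → 26 → 38 → 210 → 249 → … (one orbit).
π_98 has 2 disjoint cycles with lengths [250, 1] on {0,…,250}.
sign(π) = (−1)^{n − #cycles} = (−1)^{251−2} = (−1)^249 = -1.
The Jacobi symbol (98|251) = -1 (Zolotarev) agrees.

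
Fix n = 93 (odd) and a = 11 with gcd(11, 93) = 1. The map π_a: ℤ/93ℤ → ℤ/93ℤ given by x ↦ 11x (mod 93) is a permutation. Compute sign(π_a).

+1

Trace 28: π^k(28) = [28, 29, 40, 68, 4, 44, 19] for k=0..6.
Decompose π into cycles: lengths [30, 30, 30, 2, 1] (5 cycles, including the fixed point 0).
5 cycles on 93: each ℓ→(−1)^(ℓ−1), product (−1)^88 = +1.
The Jacobi symbol (11|93) = +1 (Zolotarev) agrees.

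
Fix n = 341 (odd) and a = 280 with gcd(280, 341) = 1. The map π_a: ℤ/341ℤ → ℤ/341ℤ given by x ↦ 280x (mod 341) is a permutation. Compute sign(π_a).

Trace 218: π^k(218) = [218, 1, 280, 311, 125] for k=0..4.
Decompose π into cycles: lengths [5, 5, 5, 5, 5, 5, 5, 5, 5, 5, 5, 5, 5, 5, 5, 5, 5, 5, 5, 5, 5, 5, 5, 5, 5, 5, 5, 5, 5, 5, 5, 5, 5, 5, 5, 5, 5, 5, 5, 5, 5, 5, 5, 5, 5, 5, 5, 5, 5, 5, 5, 5, 5, 5, 5, 5, 5, 5, 5, 5, 5, 5, 1, 1, 1, 1, 1, 1, 1, 1, 1, 1, 1, 1, 1, 1, 1, 1, 1, 1, 1, 1, 1, 1, 1, 1, 1, 1, 1, 1, 1, 1, 1] (93 cycles, including the fixed point 0).
341 − 93 = 248 transpositions; sign(π) = (−1)^248 = +1.
The Jacobi symbol (280|341) = +1 (Zolotarev) agrees.

+1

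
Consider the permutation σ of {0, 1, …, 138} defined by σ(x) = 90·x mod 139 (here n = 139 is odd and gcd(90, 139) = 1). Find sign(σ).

Trace 68: π^k(68) = [68, 4, 82, 13, 58, 77, 119] for k=0..6.
π_90 has 2 disjoint cycles with lengths [138, 1] on {0,…,138}.
sign(π) = (−1)^{n − #cycles} = (−1)^{139−2} = (−1)^137 = -1.
Via Zolotarev, sign(π_{90}) = (90|139) = -1.

-1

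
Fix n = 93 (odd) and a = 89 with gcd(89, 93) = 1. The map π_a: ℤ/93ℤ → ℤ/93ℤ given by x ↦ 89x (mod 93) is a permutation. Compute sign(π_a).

Trace 29: π^k(29) = [29, 70, 92, 4, 77, 64, 23] for k=0..6.
Cycle type of π: 10×9 + 2 + 1; total 11 cycles.
With 11 cycles on 93 points, sign = (−1)^{93−11} = +1.
Zolotarev: (89|93) = +1, matching the cycle-count sign.

+1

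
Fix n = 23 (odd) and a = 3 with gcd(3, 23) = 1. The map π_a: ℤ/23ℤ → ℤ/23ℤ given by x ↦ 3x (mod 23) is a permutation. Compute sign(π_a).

Orbit of 9 under x↦3x: [9, 4, 12, 13, 16, 2, 6]… (length divides ord_23(3)).
Cycle lengths of π_3 on ℤ/23ℤ: [11, 11, 1]; 3 cycles in total.
With 3 cycles on 23 points, sign = (−1)^{23−3} = +1.

+1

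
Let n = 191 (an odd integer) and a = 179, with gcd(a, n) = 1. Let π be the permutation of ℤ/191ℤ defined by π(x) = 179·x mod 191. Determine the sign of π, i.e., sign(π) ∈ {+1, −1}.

-1

Trace 46: π^k(46) = [46, 21, 130, 159, 2, 167, 97] for k=0..6.
π_179 has 2 disjoint cycles with lengths [190, 1] on {0,…,190}.
sign(π) = (−1)^{n − #cycles} = (−1)^{191−2} = (−1)^189 = -1.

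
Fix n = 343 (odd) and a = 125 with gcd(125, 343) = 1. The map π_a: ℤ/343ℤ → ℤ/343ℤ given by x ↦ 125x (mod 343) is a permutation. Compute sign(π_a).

-1

Trace 295: π^k(295) = [295, 174, 141, 132, 36, 41, 323] for k=0..6.
10 cycles of lengths [98, 98, 98, 14, 14, 14, 2, 2, 2, 1].
343 − 10 = 333 transpositions; sign(π) = (−1)^333 = -1.
Zolotarev: (125|343) = -1, matching the cycle-count sign.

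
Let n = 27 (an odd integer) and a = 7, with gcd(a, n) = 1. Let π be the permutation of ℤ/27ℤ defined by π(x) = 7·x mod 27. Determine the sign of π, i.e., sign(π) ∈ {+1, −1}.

+1

Start at x=1: 1 → 7 → 22 → 19 → 25 → 13 → 10 → … (one orbit).
Decompose π into cycles: lengths [9, 9, 3, 3, 1, 1, 1] (7 cycles, including the fixed point 0).
sign(π) = (−1)^{n − #cycles} = (−1)^{27−7} = (−1)^20 = +1.
Check: (7/27) = +1 by Zolotarev.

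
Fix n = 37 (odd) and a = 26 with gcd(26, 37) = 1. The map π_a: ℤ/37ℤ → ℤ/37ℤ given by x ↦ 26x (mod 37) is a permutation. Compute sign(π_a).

Orbit of 26 under x↦26x: [26, 10, 1]… (length divides ord_37(26)).
Cycle type of π: 3×12 + 1; total 13 cycles.
13 cycles on 37: each ℓ→(−1)^(ℓ−1), product (−1)^24 = +1.
Via Zolotarev, sign(π_{26}) = (26|37) = +1.

+1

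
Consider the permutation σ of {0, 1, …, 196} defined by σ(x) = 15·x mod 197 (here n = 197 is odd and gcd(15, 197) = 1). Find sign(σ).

Trace 175: π^k(175) = [175, 64, 172, 19, 88, 138, 100] for k=0..6.
π_15 has 3 disjoint cycles with lengths [98, 98, 1] on {0,…,196}.
sign(π) = (−1)^{n − #cycles} = (−1)^{197−3} = (−1)^194 = +1.

+1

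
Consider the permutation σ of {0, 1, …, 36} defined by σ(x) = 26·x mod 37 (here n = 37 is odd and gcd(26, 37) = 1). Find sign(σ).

+1

Trace 26: π^k(26) = [26, 10, 1] for k=0..2.
The orbit structure of x ↦ 26x mod 37: 13 orbits of sizes [3, 3, 3, 3, 3, 3, 3, 3, 3, 3, 3, 3, 1].
With 13 cycles on 37 points, sign = (−1)^{37−13} = +1.
Via Zolotarev, sign(π_{26}) = (26|37) = +1.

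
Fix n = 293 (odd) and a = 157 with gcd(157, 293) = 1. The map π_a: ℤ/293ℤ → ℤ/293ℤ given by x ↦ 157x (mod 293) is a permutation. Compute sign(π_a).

Start at x=200: 200 → 49 → 75 → 55 → 138 → 277 → 125 → … (one orbit).
Cycle type of π: 292 + 1; total 2 cycles.
293 − 2 = 291 transpositions; sign(π) = (−1)^291 = -1.

-1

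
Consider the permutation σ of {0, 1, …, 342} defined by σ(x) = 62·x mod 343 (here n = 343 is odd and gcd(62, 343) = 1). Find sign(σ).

Orbit of 342 under x↦62x: [342, 281, 272, 57, 104, 274, 181]… (length divides ord_343(62)).
The orbit structure of x ↦ 62x mod 343: 10 orbits of sizes [98, 98, 98, 14, 14, 14, 2, 2, 2, 1].
With 10 cycles on 343 points, sign = (−1)^{343−10} = -1.

-1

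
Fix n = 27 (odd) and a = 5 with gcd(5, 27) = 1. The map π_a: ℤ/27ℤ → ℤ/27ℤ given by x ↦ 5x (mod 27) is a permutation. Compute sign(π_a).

-1

Start at x=26: 26 → 22 → 2 → 10 → 23 → 7 → 8 → … (one orbit).
π_5 has 4 disjoint cycles with lengths [18, 6, 2, 1] on {0,…,26}.
With 4 cycles on 27 points, sign = (−1)^{27−4} = -1.
(5|27)_J = -1 (Zolotarev's lemma cross-check).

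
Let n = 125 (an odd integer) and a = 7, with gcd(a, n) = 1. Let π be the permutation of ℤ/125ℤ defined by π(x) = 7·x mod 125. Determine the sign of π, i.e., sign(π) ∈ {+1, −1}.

Start at x=7: 7 → 49 → 93 → 26 → 57 → 24 → 43 → … (one orbit).
Cycle type of π: 20×5 + 4×6 + 1; total 12 cycles.
With 12 cycles on 125 points, sign = (−1)^{125−12} = -1.

-1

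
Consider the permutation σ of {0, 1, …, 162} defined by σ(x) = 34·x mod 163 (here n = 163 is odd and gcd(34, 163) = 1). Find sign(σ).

Trace 58: π^k(58) = [58, 16, 55, 77, 10, 14, 150] for k=0..6.
Cycle type of π: 81×2 + 1; total 3 cycles.
163 − 3 = 160 transpositions; sign(π) = (−1)^160 = +1.
The Jacobi symbol (34|163) = +1 (Zolotarev) agrees.

+1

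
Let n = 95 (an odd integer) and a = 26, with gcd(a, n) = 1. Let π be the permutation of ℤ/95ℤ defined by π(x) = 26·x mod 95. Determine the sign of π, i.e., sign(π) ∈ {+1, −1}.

+1

Start at x=1: 1 → 26 → 11 → 1 (one orbit).
Decompose π into cycles: lengths [3, 3, 3, 3, 3, 3, 3, 3, 3, 3, 3, 3, 3, 3, 3, 3, 3, 3, 3, 3, 3, 3, 3, 3, 3, 3, 3, 3, 3, 3, 1, 1, 1, 1, 1] (35 cycles, including the fixed point 0).
sign(π) = (−1)^{n − #cycles} = (−1)^{95−35} = (−1)^60 = +1.
(26|95)_J = +1 (Zolotarev's lemma cross-check).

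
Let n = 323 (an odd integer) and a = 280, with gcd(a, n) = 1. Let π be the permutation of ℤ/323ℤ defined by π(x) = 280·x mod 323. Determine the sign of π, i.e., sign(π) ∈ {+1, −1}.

-1

Trace 53: π^k(53) = [53, 305, 128, 310, 236, 188, 314] for k=0..6.
Decompose π into cycles: lengths [72, 72, 72, 72, 18, 8, 8, 1] (8 cycles, including the fixed point 0).
With 8 cycles on 323 points, sign = (−1)^{323−8} = -1.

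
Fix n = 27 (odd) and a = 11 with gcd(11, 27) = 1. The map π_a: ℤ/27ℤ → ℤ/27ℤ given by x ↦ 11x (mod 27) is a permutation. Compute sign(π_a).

-1

Trace 10: π^k(10) = [10, 2, 22, 26, 16, 14, 19] for k=0..6.
4 cycles of lengths [18, 6, 2, 1].
With 4 cycles on 27 points, sign = (−1)^{27−4} = -1.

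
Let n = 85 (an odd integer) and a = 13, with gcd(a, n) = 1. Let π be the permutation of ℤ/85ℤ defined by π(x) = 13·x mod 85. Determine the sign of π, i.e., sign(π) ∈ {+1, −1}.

Orbit of 72 under x↦13x: [72, 1, 13, 84]… (length divides ord_85(13)).
Decompose π into cycles: lengths [4, 4, 4, 4, 4, 4, 4, 4, 4, 4, 4, 4, 4, 4, 4, 4, 4, 4, 4, 4, 4, 1] (22 cycles, including the fixed point 0).
sign(π) = (−1)^{n − #cycles} = (−1)^{85−22} = (−1)^63 = -1.

-1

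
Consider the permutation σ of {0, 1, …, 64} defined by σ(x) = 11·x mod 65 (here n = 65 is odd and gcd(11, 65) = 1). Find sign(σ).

Trace 36: π^k(36) = [36, 6, 1, 11, 56, 31, 16] for k=0..6.
10 cycles of lengths [12, 12, 12, 12, 12, 1, 1, 1, 1, 1].
n − c = 65 − 10 = 55; sign = (−1)^55 = -1.

-1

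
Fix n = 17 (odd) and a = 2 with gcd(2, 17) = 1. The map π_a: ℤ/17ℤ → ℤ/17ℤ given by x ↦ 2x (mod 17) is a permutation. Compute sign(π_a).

Start at x=8: 8 → 16 → 15 → 13 → 9 → 1 → 2 → … (one orbit).
Decompose π into cycles: lengths [8, 8, 1] (3 cycles, including the fixed point 0).
Σ(ℓ_i−1) = 17−3 = 14; sign = (−1)^14 = +1.

+1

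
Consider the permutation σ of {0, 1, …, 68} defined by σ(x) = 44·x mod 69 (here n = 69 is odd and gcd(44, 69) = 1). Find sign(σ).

Trace 17: π^k(17) = [17, 58, 68, 25, 65, 31, 53] for k=0..6.
5 cycles of lengths [22, 22, 22, 2, 1].
n − c = 69 − 5 = 64; sign = (−1)^64 = +1.
Zolotarev: (44|69) = +1, matching the cycle-count sign.

+1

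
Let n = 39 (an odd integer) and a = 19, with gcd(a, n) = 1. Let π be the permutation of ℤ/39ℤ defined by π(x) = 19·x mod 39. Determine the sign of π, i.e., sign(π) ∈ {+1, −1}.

-1

Orbit of 19 under x↦19x: [19, 10, 34, 22, 28, 25, 7]… (length divides ord_39(19)).
π_19 has 6 disjoint cycles with lengths [12, 12, 12, 1, 1, 1] on {0,…,38}.
Σ(ℓ_i−1) = 39−6 = 33; sign = (−1)^33 = -1.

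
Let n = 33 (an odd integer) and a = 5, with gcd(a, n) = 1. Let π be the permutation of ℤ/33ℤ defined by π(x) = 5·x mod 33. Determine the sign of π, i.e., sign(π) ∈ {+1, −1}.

-1

Trace 25: π^k(25) = [25, 26, 31, 23, 16, 14, 4] for k=0..6.
The orbit structure of x ↦ 5x mod 33: 6 orbits of sizes [10, 10, 5, 5, 2, 1].
With 6 cycles on 33 points, sign = (−1)^{33−6} = -1.
Check: (5/33) = -1 by Zolotarev.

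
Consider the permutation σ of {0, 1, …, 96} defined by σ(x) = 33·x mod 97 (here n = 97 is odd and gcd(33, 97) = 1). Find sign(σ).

+1

Trace 47: π^k(47) = [47, 96, 64, 75, 50, 1, 33] for k=0..6.
The orbit structure of x ↦ 33x mod 97: 13 orbits of sizes [8, 8, 8, 8, 8, 8, 8, 8, 8, 8, 8, 8, 1].
13 cycles on 97: each ℓ→(−1)^(ℓ−1), product (−1)^84 = +1.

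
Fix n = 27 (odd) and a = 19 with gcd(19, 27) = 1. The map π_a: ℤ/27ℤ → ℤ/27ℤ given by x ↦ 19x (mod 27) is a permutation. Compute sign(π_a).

+1

Trace 1: π^k(1) = [1, 19, 10] for k=0..2.
The orbit structure of x ↦ 19x mod 27: 15 orbits of sizes [3, 3, 3, 3, 3, 3, 1, 1, 1, 1, 1, 1, 1, 1, 1].
15 cycles on 27: each ℓ→(−1)^(ℓ−1), product (−1)^12 = +1.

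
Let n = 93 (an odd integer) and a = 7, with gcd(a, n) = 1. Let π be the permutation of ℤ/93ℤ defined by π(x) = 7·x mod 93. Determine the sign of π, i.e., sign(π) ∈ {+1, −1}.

Trace 28: π^k(28) = [28, 10, 70, 25, 82, 16, 19] for k=0..6.
Decompose π into cycles: lengths [15, 15, 15, 15, 15, 15, 1, 1, 1] (9 cycles, including the fixed point 0).
sign(π) = (−1)^{n − #cycles} = (−1)^{93−9} = (−1)^84 = +1.
Via Zolotarev, sign(π_{7}) = (7|93) = +1.

+1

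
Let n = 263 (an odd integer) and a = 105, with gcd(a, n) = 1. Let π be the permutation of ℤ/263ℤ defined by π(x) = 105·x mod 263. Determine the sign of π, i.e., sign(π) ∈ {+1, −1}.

+1

Start at x=190: 190 → 225 → 218 → 9 → 156 → 74 → 143 → … (one orbit).
π_105 has 3 disjoint cycles with lengths [131, 131, 1] on {0,…,262}.
Σ(ℓ_i−1) = 263−3 = 260; sign = (−1)^260 = +1.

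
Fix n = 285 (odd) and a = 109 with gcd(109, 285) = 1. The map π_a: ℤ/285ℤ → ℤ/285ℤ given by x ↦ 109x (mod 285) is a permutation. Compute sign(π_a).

Orbit of 94 under x↦109x: [94, 271, 184, 106, 154, 256, 259]… (length divides ord_285(109)).
24 cycles of lengths [18, 18, 18, 18, 18, 18, 18, 18, 18, 18, 18, 18, 18, 18, 18, 2, 2, 2, 2, 2, 2, 1, 1, 1].
n − c = 285 − 24 = 261; sign = (−1)^261 = -1.

-1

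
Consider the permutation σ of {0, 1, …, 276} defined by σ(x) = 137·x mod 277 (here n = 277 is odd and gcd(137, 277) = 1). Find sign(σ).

Orbit of 259 under x↦137x: [259, 27, 98, 130, 82, 154, 46]… (length divides ord_277(137)).
Cycle type of π: 276 + 1; total 2 cycles.
With 2 cycles on 277 points, sign = (−1)^{277−2} = -1.

-1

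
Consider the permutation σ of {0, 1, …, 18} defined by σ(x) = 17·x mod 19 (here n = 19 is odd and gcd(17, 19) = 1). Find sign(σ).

Orbit of 9 under x↦17x: [9, 1, 17, 4, 11, 16, 6]… (length divides ord_19(17)).
The orbit structure of x ↦ 17x mod 19: 3 orbits of sizes [9, 9, 1].
n − c = 19 − 3 = 16; sign = (−1)^16 = +1.

+1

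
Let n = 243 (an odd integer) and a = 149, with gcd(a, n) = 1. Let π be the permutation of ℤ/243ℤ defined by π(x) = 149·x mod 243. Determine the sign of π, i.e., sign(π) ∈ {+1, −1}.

Trace 124: π^k(124) = [124, 8, 220, 218, 163, 230, 7] for k=0..6.
Cycle lengths of π_149 on ℤ/243ℤ: [162, 54, 18, 6, 2, 1]; 6 cycles in total.
n − c = 243 − 6 = 237; sign = (−1)^237 = -1.
Zolotarev: (149|243) = -1, matching the cycle-count sign.

-1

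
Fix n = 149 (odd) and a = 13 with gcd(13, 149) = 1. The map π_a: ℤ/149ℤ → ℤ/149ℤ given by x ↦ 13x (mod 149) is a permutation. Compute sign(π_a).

Trace 58: π^k(58) = [58, 9, 117, 31, 105, 24, 14] for k=0..6.
Cycle type of π: 148 + 1; total 2 cycles.
n − c = 149 − 2 = 147; sign = (−1)^147 = -1.
The Jacobi symbol (13|149) = -1 (Zolotarev) agrees.

-1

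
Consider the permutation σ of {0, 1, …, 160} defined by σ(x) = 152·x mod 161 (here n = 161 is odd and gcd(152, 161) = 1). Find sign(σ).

+1

Trace 34: π^k(34) = [34, 16, 17, 8, 89, 4, 125] for k=0..6.
Cycle lengths of π_152 on ℤ/161ℤ: [66, 66, 22, 6, 1]; 5 cycles in total.
sign(π) = (−1)^{n − #cycles} = (−1)^{161−5} = (−1)^156 = +1.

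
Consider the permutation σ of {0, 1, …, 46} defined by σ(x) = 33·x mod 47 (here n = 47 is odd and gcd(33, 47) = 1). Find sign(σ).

Start at x=40: 40 → 4 → 38 → 32 → 22 → 21 → 35 → … (one orbit).
π_33 has 2 disjoint cycles with lengths [46, 1] on {0,…,46}.
47 − 2 = 45 transpositions; sign(π) = (−1)^45 = -1.
Zolotarev: (33|47) = -1, matching the cycle-count sign.

-1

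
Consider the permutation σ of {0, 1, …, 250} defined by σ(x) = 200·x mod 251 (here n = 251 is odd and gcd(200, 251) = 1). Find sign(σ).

-1

Trace 243: π^k(243) = [243, 157, 25, 231, 16, 188, 201] for k=0..6.
The orbit structure of x ↦ 200x mod 251: 6 orbits of sizes [50, 50, 50, 50, 50, 1].
6 cycles on 251: each ℓ→(−1)^(ℓ−1), product (−1)^245 = -1.
(200|251)_J = -1 (Zolotarev's lemma cross-check).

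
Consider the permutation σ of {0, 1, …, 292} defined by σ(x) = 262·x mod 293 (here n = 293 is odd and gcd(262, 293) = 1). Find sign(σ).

+1

Orbit of 210 under x↦262x: [210, 229, 226, 26, 73, 81, 126]… (length divides ord_293(262)).
Cycle type of π: 73×4 + 1; total 5 cycles.
With 5 cycles on 293 points, sign = (−1)^{293−5} = +1.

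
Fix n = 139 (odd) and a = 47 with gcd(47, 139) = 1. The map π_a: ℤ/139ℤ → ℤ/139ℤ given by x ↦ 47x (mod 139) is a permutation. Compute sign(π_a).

+1

Start at x=5: 5 → 96 → 64 → 89 → 13 → 55 → 83 → … (one orbit).
3 cycles of lengths [69, 69, 1].
sign(π) = (−1)^{n − #cycles} = (−1)^{139−3} = (−1)^136 = +1.
Check: (47/139) = +1 by Zolotarev.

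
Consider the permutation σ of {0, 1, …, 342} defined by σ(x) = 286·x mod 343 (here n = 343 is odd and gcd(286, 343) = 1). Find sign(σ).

-1

Start at x=155: 155 → 83 → 71 → 69 → 183 → 202 → 148 → … (one orbit).
Decompose π into cycles: lengths [98, 98, 98, 14, 14, 14, 2, 2, 2, 1] (10 cycles, including the fixed point 0).
Σ(ℓ_i−1) = 343−10 = 333; sign = (−1)^333 = -1.
Via Zolotarev, sign(π_{286}) = (286|343) = -1.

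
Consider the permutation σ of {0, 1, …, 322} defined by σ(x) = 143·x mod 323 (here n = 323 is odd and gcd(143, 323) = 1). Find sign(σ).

+1

Start at x=93: 93 → 56 → 256 → 109 → 83 → 241 → 225 → … (one orbit).
Cycle type of π: 144×2 + 18 + 16 + 1; total 5 cycles.
5 cycles on 323: each ℓ→(−1)^(ℓ−1), product (−1)^318 = +1.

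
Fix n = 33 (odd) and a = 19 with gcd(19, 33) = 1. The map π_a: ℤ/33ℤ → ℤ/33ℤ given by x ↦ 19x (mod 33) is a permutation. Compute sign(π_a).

-1

Start at x=7: 7 → 1 → 19 → 31 → 28 → 4 → 10 → … (one orbit).
6 cycles of lengths [10, 10, 10, 1, 1, 1].
With 6 cycles on 33 points, sign = (−1)^{33−6} = -1.
Zolotarev: (19|33) = -1, matching the cycle-count sign.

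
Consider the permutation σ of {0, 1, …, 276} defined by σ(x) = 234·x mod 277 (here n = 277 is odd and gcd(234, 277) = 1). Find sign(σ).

-1

Orbit of 213 under x↦234x: [213, 259, 220, 235, 144, 179, 59]… (length divides ord_277(234)).
Cycle type of π: 276 + 1; total 2 cycles.
2 cycles on 277: each ℓ→(−1)^(ℓ−1), product (−1)^275 = -1.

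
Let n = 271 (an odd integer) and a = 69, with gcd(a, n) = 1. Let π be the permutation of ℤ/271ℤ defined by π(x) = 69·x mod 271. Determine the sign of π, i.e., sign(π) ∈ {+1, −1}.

Orbit of 242 under x↦69x: [242, 167, 141, 244, 34, 178, 87]… (length divides ord_271(69)).
7 cycles of lengths [45, 45, 45, 45, 45, 45, 1].
271 − 7 = 264 transpositions; sign(π) = (−1)^264 = +1.

+1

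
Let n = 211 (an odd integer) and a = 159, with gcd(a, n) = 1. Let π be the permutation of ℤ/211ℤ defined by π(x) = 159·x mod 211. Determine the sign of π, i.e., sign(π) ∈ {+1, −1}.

Orbit of 69 under x↦159x: [69, 210, 52, 39, 82, 167, 178]… (length divides ord_211(159)).
Cycle type of π: 210 + 1; total 2 cycles.
2 cycles on 211: each ℓ→(−1)^(ℓ−1), product (−1)^209 = -1.
Check: (159/211) = -1 by Zolotarev.

-1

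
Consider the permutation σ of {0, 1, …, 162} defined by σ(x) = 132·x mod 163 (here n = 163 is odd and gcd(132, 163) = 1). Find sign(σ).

+1

Orbit of 146 under x↦132x: [146, 38, 126, 6, 140, 61, 65]… (length divides ord_163(132)).
Decompose π into cycles: lengths [27, 27, 27, 27, 27, 27, 1] (7 cycles, including the fixed point 0).
Σ(ℓ_i−1) = 163−7 = 156; sign = (−1)^156 = +1.
(132|163)_J = +1 (Zolotarev's lemma cross-check).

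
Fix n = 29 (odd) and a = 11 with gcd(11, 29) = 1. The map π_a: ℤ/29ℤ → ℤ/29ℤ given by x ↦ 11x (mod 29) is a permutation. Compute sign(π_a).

-1

Start at x=10: 10 → 23 → 21 → 28 → 18 → 24 → 3 → … (one orbit).
The orbit structure of x ↦ 11x mod 29: 2 orbits of sizes [28, 1].
With 2 cycles on 29 points, sign = (−1)^{29−2} = -1.
Via Zolotarev, sign(π_{11}) = (11|29) = -1.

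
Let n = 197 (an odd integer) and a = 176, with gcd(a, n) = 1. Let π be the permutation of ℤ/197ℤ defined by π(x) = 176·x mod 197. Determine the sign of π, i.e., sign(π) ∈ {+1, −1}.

-1

Trace 175: π^k(175) = [175, 68, 148, 44, 61, 98, 109] for k=0..6.
π_176 has 2 disjoint cycles with lengths [196, 1] on {0,…,196}.
sign(π) = (−1)^{n − #cycles} = (−1)^{197−2} = (−1)^195 = -1.
Via Zolotarev, sign(π_{176}) = (176|197) = -1.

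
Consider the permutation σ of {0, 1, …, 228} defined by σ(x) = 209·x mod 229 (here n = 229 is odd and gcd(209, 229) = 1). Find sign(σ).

Trace 146: π^k(146) = [146, 57, 5, 129, 168, 75, 103] for k=0..6.
Cycle lengths of π_209 on ℤ/229ℤ: [114, 114, 1]; 3 cycles in total.
3 cycles on 229: each ℓ→(−1)^(ℓ−1), product (−1)^226 = +1.

+1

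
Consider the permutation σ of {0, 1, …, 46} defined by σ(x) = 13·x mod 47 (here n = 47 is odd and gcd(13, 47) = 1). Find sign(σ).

Trace 23: π^k(23) = [23, 17, 33, 6, 31, 27, 22] for k=0..6.
Cycle type of π: 46 + 1; total 2 cycles.
sign(π) = (−1)^{n − #cycles} = (−1)^{47−2} = (−1)^45 = -1.
Zolotarev: (13|47) = -1, matching the cycle-count sign.

-1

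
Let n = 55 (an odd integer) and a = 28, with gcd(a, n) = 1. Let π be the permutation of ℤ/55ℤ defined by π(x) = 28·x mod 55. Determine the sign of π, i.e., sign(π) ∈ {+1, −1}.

+1

Start at x=18: 18 → 9 → 32 → 16 → 8 → 4 → 2 → … (one orbit).
5 cycles of lengths [20, 20, 10, 4, 1].
Σ(ℓ_i−1) = 55−5 = 50; sign = (−1)^50 = +1.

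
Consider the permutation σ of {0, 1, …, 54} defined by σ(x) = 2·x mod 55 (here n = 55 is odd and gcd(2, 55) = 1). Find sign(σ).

Orbit of 16 under x↦2x: [16, 32, 9, 18, 36, 17, 34]… (length divides ord_55(2)).
π_2 has 5 disjoint cycles with lengths [20, 20, 10, 4, 1] on {0,…,54}.
Σ(ℓ_i−1) = 55−5 = 50; sign = (−1)^50 = +1.

+1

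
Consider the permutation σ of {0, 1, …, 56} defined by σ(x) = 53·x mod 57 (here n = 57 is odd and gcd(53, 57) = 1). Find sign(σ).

Start at x=50: 50 → 28 → 2 → 49 → 32 → 43 → 56 → … (one orbit).
π_53 has 5 disjoint cycles with lengths [18, 18, 18, 2, 1] on {0,…,56}.
5 cycles on 57: each ℓ→(−1)^(ℓ−1), product (−1)^52 = +1.
Via Zolotarev, sign(π_{53}) = (53|57) = +1.

+1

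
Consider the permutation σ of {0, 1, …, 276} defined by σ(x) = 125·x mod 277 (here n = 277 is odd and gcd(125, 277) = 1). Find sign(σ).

-1

Start at x=109: 109 → 52 → 129 → 59 → 173 → 19 → 159 → … (one orbit).
π_125 has 4 disjoint cycles with lengths [92, 92, 92, 1] on {0,…,276}.
n − c = 277 − 4 = 273; sign = (−1)^273 = -1.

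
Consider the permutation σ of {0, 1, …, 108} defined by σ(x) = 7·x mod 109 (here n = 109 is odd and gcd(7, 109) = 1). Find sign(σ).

+1

Trace 5: π^k(5) = [5, 35, 27, 80, 15, 105, 81] for k=0..6.
Cycle lengths of π_7 on ℤ/109ℤ: [27, 27, 27, 27, 1]; 5 cycles in total.
5 cycles on 109: each ℓ→(−1)^(ℓ−1), product (−1)^104 = +1.
Check: (7/109) = +1 by Zolotarev.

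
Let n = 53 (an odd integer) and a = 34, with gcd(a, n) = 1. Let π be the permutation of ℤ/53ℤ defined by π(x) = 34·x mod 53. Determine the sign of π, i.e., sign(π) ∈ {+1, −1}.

Trace 51: π^k(51) = [51, 38, 20, 44, 12, 37, 39] for k=0..6.
2 cycles of lengths [52, 1].
With 2 cycles on 53 points, sign = (−1)^{53−2} = -1.

-1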